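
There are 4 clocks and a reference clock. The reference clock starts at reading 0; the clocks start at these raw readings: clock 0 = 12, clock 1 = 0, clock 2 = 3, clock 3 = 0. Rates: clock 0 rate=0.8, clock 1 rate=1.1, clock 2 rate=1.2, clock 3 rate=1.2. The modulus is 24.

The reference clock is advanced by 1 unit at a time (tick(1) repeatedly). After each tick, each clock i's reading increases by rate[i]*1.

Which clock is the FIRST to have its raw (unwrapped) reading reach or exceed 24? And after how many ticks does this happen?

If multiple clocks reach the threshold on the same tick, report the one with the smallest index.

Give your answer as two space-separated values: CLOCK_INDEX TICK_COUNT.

clock 0: start=12, rate=0.8, needs 24-12 = 12; ticks = ceil(12/0.8) = ceil(15.0000) = 15; reading at tick 15 = 12 + 0.8*15 = 24.0000
clock 1: start=0, rate=1.1, needs 24-0 = 24; ticks = ceil(24/1.1) = ceil(21.8182) = 22; reading at tick 22 = 0 + 1.1*22 = 24.2000
clock 2: start=3, rate=1.2, needs 24-3 = 21; ticks = ceil(21/1.2) = ceil(17.5000) = 18; reading at tick 18 = 3 + 1.2*18 = 24.6000
clock 3: start=0, rate=1.2, needs 24-0 = 24; ticks = ceil(24/1.2) = ceil(20.0000) = 20; reading at tick 20 = 0 + 1.2*20 = 24.0000
Minimum tick count = 15; winners = [0]; smallest index = 0

Answer: 0 15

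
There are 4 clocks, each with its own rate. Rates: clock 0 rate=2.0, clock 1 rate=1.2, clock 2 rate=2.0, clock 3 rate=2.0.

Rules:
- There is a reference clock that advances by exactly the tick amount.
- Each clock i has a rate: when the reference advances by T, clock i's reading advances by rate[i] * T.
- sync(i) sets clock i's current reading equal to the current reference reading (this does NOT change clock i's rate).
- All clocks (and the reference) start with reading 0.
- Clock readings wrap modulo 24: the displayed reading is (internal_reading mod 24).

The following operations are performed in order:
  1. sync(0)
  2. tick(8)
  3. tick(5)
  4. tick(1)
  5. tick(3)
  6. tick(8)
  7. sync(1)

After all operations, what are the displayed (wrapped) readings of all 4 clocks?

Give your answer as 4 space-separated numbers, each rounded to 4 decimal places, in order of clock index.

Answer: 2.0000 1.0000 2.0000 2.0000

Derivation:
After op 1 sync(0): ref=0.0000 raw=[0.0000 0.0000 0.0000 0.0000]
After op 2 tick(8): ref=8.0000 raw=[16.0000 9.6000 16.0000 16.0000]
After op 3 tick(5): ref=13.0000 raw=[26.0000 15.6000 26.0000 26.0000]
After op 4 tick(1): ref=14.0000 raw=[28.0000 16.8000 28.0000 28.0000]
After op 5 tick(3): ref=17.0000 raw=[34.0000 20.4000 34.0000 34.0000]
After op 6 tick(8): ref=25.0000 raw=[50.0000 30.0000 50.0000 50.0000]
After op 7 sync(1): ref=25.0000 raw=[50.0000 25.0000 50.0000 50.0000]
Wrap final raw readings (mod 24): 50.0000 mod 24 = 2.0000; 25.0000 mod 24 = 1.0000; 50.0000 mod 24 = 2.0000; 50.0000 mod 24 = 2.0000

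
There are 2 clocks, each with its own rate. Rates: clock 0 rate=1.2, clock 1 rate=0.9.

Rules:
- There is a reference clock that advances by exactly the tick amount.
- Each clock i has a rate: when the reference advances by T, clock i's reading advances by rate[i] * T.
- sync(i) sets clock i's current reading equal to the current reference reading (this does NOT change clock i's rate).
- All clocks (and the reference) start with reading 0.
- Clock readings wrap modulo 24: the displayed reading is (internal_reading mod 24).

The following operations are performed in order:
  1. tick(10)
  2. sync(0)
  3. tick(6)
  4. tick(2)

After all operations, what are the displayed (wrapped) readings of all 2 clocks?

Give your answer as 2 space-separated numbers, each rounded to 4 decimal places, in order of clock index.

After op 1 tick(10): ref=10.0000 raw=[12.0000 9.0000]
After op 2 sync(0): ref=10.0000 raw=[10.0000 9.0000]
After op 3 tick(6): ref=16.0000 raw=[17.2000 14.4000]
After op 4 tick(2): ref=18.0000 raw=[19.6000 16.2000]
Wrap final raw readings (mod 24): 19.6000 mod 24 = 19.6000; 16.2000 mod 24 = 16.2000

Answer: 19.6000 16.2000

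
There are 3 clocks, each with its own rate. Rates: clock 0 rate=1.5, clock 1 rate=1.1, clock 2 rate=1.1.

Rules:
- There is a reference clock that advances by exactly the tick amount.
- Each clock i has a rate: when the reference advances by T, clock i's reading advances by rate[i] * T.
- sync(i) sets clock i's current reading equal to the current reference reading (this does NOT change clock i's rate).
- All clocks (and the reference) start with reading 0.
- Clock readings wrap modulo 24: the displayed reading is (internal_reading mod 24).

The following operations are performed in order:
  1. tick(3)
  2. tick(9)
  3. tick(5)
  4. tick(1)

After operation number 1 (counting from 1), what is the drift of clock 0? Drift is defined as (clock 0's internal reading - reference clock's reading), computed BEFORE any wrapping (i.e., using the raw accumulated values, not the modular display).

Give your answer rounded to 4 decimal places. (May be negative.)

After op 1 tick(3): ref=3.0000 raw=[4.5000 3.3000 3.3000]
Drift of clock 0 after op 1: 4.5000 - 3.0000 = 1.5000

Answer: 1.5000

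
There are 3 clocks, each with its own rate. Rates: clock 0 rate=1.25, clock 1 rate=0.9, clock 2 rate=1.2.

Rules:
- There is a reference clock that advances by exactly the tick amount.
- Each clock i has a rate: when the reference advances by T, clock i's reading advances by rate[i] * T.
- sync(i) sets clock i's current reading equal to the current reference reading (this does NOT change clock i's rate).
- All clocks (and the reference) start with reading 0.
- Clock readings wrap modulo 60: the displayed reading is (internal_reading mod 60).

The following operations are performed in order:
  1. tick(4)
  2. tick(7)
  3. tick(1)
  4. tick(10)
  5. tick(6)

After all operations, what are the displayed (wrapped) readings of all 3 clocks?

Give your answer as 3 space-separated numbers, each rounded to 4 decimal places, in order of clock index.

After op 1 tick(4): ref=4.0000 raw=[5.0000 3.6000 4.8000]
After op 2 tick(7): ref=11.0000 raw=[13.7500 9.9000 13.2000]
After op 3 tick(1): ref=12.0000 raw=[15.0000 10.8000 14.4000]
After op 4 tick(10): ref=22.0000 raw=[27.5000 19.8000 26.4000]
After op 5 tick(6): ref=28.0000 raw=[35.0000 25.2000 33.6000]
Wrap final raw readings (mod 60): 35.0000 mod 60 = 35.0000; 25.2000 mod 60 = 25.2000; 33.6000 mod 60 = 33.6000

Answer: 35.0000 25.2000 33.6000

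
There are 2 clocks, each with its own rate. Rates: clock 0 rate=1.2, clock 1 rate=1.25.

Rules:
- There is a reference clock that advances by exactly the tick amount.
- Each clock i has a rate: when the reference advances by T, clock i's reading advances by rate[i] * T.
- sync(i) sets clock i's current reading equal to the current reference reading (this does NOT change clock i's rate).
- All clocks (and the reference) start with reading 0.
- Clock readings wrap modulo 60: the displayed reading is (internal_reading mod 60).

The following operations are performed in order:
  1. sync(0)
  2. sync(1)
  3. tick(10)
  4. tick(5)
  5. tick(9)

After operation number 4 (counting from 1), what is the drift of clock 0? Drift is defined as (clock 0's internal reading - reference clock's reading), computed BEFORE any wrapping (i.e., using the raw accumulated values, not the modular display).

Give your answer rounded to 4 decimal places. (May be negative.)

Answer: 3.0000

Derivation:
After op 1 sync(0): ref=0.0000 raw=[0.0000 0.0000]
After op 2 sync(1): ref=0.0000 raw=[0.0000 0.0000]
After op 3 tick(10): ref=10.0000 raw=[12.0000 12.5000]
After op 4 tick(5): ref=15.0000 raw=[18.0000 18.7500]
Drift of clock 0 after op 4: 18.0000 - 15.0000 = 3.0000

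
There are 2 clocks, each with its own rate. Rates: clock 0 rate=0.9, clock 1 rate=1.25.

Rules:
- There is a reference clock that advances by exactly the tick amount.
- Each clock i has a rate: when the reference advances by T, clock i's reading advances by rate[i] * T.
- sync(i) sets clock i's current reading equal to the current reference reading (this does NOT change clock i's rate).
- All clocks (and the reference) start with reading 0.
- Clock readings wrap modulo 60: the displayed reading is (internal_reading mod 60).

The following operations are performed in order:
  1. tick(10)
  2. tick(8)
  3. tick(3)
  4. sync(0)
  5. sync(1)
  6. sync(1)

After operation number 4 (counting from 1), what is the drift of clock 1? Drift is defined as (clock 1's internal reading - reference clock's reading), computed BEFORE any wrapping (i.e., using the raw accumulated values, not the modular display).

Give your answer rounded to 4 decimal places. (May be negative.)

After op 1 tick(10): ref=10.0000 raw=[9.0000 12.5000]
After op 2 tick(8): ref=18.0000 raw=[16.2000 22.5000]
After op 3 tick(3): ref=21.0000 raw=[18.9000 26.2500]
After op 4 sync(0): ref=21.0000 raw=[21.0000 26.2500]
Drift of clock 1 after op 4: 26.2500 - 21.0000 = 5.2500

Answer: 5.2500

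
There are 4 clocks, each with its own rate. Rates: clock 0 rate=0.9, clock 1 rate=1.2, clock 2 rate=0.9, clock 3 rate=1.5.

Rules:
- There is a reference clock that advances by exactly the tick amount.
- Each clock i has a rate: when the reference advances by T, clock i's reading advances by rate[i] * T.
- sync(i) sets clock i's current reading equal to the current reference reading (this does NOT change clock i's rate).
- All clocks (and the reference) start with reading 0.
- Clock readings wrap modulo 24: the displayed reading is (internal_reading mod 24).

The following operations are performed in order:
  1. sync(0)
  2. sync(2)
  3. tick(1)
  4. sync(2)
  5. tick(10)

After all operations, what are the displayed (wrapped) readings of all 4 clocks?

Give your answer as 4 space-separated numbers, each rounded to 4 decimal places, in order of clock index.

After op 1 sync(0): ref=0.0000 raw=[0.0000 0.0000 0.0000 0.0000]
After op 2 sync(2): ref=0.0000 raw=[0.0000 0.0000 0.0000 0.0000]
After op 3 tick(1): ref=1.0000 raw=[0.9000 1.2000 0.9000 1.5000]
After op 4 sync(2): ref=1.0000 raw=[0.9000 1.2000 1.0000 1.5000]
After op 5 tick(10): ref=11.0000 raw=[9.9000 13.2000 10.0000 16.5000]
Wrap final raw readings (mod 24): 9.9000 mod 24 = 9.9000; 13.2000 mod 24 = 13.2000; 10.0000 mod 24 = 10.0000; 16.5000 mod 24 = 16.5000

Answer: 9.9000 13.2000 10.0000 16.5000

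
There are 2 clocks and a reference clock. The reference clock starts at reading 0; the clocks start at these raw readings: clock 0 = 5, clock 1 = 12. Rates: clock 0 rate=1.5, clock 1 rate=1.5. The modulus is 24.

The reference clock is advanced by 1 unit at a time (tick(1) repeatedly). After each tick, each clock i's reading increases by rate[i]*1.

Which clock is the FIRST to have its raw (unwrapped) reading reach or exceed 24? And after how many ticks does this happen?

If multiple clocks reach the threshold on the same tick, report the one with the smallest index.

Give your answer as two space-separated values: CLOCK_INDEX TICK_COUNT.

Answer: 1 8

Derivation:
clock 0: start=5, rate=1.5, needs 24-5 = 19; ticks = ceil(19/1.5) = ceil(12.6667) = 13; reading at tick 13 = 5 + 1.5*13 = 24.5000
clock 1: start=12, rate=1.5, needs 24-12 = 12; ticks = ceil(12/1.5) = ceil(8.0000) = 8; reading at tick 8 = 12 + 1.5*8 = 24.0000
Minimum tick count = 8; winners = [1]; smallest index = 1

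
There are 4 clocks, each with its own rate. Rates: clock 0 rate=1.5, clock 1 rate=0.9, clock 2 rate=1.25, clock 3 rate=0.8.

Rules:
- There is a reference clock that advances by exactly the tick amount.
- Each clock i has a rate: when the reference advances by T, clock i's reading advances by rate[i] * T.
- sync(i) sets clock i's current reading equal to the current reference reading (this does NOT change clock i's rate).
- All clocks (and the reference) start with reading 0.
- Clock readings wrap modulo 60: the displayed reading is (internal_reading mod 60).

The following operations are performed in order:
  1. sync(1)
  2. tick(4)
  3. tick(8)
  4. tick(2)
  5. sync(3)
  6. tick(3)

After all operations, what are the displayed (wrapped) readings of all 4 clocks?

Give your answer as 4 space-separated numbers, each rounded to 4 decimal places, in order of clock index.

After op 1 sync(1): ref=0.0000 raw=[0.0000 0.0000 0.0000 0.0000]
After op 2 tick(4): ref=4.0000 raw=[6.0000 3.6000 5.0000 3.2000]
After op 3 tick(8): ref=12.0000 raw=[18.0000 10.8000 15.0000 9.6000]
After op 4 tick(2): ref=14.0000 raw=[21.0000 12.6000 17.5000 11.2000]
After op 5 sync(3): ref=14.0000 raw=[21.0000 12.6000 17.5000 14.0000]
After op 6 tick(3): ref=17.0000 raw=[25.5000 15.3000 21.2500 16.4000]
Wrap final raw readings (mod 60): 25.5000 mod 60 = 25.5000; 15.3000 mod 60 = 15.3000; 21.2500 mod 60 = 21.2500; 16.4000 mod 60 = 16.4000

Answer: 25.5000 15.3000 21.2500 16.4000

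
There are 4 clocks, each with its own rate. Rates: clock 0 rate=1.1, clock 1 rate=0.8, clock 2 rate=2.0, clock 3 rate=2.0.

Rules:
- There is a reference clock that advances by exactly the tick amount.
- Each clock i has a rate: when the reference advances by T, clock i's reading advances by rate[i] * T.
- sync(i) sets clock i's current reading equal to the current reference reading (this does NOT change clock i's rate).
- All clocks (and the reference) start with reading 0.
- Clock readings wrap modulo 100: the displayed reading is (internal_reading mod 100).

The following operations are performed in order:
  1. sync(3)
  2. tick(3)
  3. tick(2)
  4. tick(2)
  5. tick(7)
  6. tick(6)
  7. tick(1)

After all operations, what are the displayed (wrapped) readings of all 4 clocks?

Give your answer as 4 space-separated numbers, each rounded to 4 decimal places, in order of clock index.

Answer: 23.1000 16.8000 42.0000 42.0000

Derivation:
After op 1 sync(3): ref=0.0000 raw=[0.0000 0.0000 0.0000 0.0000]
After op 2 tick(3): ref=3.0000 raw=[3.3000 2.4000 6.0000 6.0000]
After op 3 tick(2): ref=5.0000 raw=[5.5000 4.0000 10.0000 10.0000]
After op 4 tick(2): ref=7.0000 raw=[7.7000 5.6000 14.0000 14.0000]
After op 5 tick(7): ref=14.0000 raw=[15.4000 11.2000 28.0000 28.0000]
After op 6 tick(6): ref=20.0000 raw=[22.0000 16.0000 40.0000 40.0000]
After op 7 tick(1): ref=21.0000 raw=[23.1000 16.8000 42.0000 42.0000]
Wrap final raw readings (mod 100): 23.1000 mod 100 = 23.1000; 16.8000 mod 100 = 16.8000; 42.0000 mod 100 = 42.0000; 42.0000 mod 100 = 42.0000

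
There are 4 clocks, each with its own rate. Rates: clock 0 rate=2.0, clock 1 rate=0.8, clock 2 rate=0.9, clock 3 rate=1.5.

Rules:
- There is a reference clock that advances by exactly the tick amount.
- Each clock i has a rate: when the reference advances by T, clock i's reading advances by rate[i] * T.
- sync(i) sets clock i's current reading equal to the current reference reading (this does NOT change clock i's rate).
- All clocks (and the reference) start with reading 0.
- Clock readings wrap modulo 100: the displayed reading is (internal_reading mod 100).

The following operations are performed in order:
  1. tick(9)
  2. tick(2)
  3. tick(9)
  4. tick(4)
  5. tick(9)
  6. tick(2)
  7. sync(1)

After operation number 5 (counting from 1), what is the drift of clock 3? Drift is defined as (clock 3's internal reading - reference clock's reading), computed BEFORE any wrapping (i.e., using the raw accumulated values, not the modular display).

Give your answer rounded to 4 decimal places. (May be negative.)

Answer: 16.5000

Derivation:
After op 1 tick(9): ref=9.0000 raw=[18.0000 7.2000 8.1000 13.5000]
After op 2 tick(2): ref=11.0000 raw=[22.0000 8.8000 9.9000 16.5000]
After op 3 tick(9): ref=20.0000 raw=[40.0000 16.0000 18.0000 30.0000]
After op 4 tick(4): ref=24.0000 raw=[48.0000 19.2000 21.6000 36.0000]
After op 5 tick(9): ref=33.0000 raw=[66.0000 26.4000 29.7000 49.5000]
Drift of clock 3 after op 5: 49.5000 - 33.0000 = 16.5000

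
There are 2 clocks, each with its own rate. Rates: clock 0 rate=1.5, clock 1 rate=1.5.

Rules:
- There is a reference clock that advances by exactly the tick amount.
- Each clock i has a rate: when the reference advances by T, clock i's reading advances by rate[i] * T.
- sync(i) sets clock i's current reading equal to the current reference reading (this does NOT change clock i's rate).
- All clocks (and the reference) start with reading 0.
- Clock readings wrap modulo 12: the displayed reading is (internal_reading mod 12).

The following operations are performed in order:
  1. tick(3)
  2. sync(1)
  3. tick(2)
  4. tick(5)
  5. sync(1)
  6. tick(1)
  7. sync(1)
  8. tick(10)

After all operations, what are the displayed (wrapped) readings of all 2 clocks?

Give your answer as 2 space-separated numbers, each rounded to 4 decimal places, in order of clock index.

Answer: 7.5000 2.0000

Derivation:
After op 1 tick(3): ref=3.0000 raw=[4.5000 4.5000]
After op 2 sync(1): ref=3.0000 raw=[4.5000 3.0000]
After op 3 tick(2): ref=5.0000 raw=[7.5000 6.0000]
After op 4 tick(5): ref=10.0000 raw=[15.0000 13.5000]
After op 5 sync(1): ref=10.0000 raw=[15.0000 10.0000]
After op 6 tick(1): ref=11.0000 raw=[16.5000 11.5000]
After op 7 sync(1): ref=11.0000 raw=[16.5000 11.0000]
After op 8 tick(10): ref=21.0000 raw=[31.5000 26.0000]
Wrap final raw readings (mod 12): 31.5000 mod 12 = 7.5000; 26.0000 mod 12 = 2.0000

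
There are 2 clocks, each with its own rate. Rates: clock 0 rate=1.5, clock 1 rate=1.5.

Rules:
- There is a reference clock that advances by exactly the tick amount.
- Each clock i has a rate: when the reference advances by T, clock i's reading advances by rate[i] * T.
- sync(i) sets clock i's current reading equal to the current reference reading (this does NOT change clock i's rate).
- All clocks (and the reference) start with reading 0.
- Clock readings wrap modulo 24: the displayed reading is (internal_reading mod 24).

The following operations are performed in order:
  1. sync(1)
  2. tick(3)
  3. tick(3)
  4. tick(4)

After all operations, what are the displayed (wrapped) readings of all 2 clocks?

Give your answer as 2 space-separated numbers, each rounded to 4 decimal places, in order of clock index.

After op 1 sync(1): ref=0.0000 raw=[0.0000 0.0000]
After op 2 tick(3): ref=3.0000 raw=[4.5000 4.5000]
After op 3 tick(3): ref=6.0000 raw=[9.0000 9.0000]
After op 4 tick(4): ref=10.0000 raw=[15.0000 15.0000]
Wrap final raw readings (mod 24): 15.0000 mod 24 = 15.0000; 15.0000 mod 24 = 15.0000

Answer: 15.0000 15.0000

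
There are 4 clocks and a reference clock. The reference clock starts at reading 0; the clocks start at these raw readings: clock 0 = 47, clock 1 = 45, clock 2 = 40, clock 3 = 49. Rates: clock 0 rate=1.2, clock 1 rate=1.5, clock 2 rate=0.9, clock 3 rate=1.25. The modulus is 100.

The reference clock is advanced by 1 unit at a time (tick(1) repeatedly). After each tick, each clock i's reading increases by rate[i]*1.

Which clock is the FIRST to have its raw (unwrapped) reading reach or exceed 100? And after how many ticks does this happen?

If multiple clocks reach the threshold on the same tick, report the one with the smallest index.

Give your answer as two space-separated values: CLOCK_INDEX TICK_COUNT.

Answer: 1 37

Derivation:
clock 0: start=47, rate=1.2, needs 100-47 = 53; ticks = ceil(53/1.2) = ceil(44.1667) = 45; reading at tick 45 = 47 + 1.2*45 = 101.0000
clock 1: start=45, rate=1.5, needs 100-45 = 55; ticks = ceil(55/1.5) = ceil(36.6667) = 37; reading at tick 37 = 45 + 1.5*37 = 100.5000
clock 2: start=40, rate=0.9, needs 100-40 = 60; ticks = ceil(60/0.9) = ceil(66.6667) = 67; reading at tick 67 = 40 + 0.9*67 = 100.3000
clock 3: start=49, rate=1.25, needs 100-49 = 51; ticks = ceil(51/1.25) = ceil(40.8000) = 41; reading at tick 41 = 49 + 1.25*41 = 100.2500
Minimum tick count = 37; winners = [1]; smallest index = 1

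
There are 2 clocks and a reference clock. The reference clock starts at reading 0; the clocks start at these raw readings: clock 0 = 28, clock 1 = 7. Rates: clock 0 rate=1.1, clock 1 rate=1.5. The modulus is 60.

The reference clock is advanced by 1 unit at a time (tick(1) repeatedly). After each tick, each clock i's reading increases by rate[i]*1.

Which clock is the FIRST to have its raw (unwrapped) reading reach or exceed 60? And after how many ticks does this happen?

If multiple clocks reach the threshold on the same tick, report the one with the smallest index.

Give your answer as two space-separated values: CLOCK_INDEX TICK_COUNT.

Answer: 0 30

Derivation:
clock 0: start=28, rate=1.1, needs 60-28 = 32; ticks = ceil(32/1.1) = ceil(29.0909) = 30; reading at tick 30 = 28 + 1.1*30 = 61.0000
clock 1: start=7, rate=1.5, needs 60-7 = 53; ticks = ceil(53/1.5) = ceil(35.3333) = 36; reading at tick 36 = 7 + 1.5*36 = 61.0000
Minimum tick count = 30; winners = [0]; smallest index = 0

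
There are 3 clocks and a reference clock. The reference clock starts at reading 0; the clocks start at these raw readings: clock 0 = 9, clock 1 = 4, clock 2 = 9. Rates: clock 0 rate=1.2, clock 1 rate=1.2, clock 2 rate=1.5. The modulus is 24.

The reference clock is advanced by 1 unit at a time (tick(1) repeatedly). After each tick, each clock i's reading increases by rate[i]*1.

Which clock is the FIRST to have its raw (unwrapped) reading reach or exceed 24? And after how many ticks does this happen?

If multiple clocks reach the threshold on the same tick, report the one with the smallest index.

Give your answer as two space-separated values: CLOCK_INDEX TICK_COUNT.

clock 0: start=9, rate=1.2, needs 24-9 = 15; ticks = ceil(15/1.2) = ceil(12.5000) = 13; reading at tick 13 = 9 + 1.2*13 = 24.6000
clock 1: start=4, rate=1.2, needs 24-4 = 20; ticks = ceil(20/1.2) = ceil(16.6667) = 17; reading at tick 17 = 4 + 1.2*17 = 24.4000
clock 2: start=9, rate=1.5, needs 24-9 = 15; ticks = ceil(15/1.5) = ceil(10.0000) = 10; reading at tick 10 = 9 + 1.5*10 = 24.0000
Minimum tick count = 10; winners = [2]; smallest index = 2

Answer: 2 10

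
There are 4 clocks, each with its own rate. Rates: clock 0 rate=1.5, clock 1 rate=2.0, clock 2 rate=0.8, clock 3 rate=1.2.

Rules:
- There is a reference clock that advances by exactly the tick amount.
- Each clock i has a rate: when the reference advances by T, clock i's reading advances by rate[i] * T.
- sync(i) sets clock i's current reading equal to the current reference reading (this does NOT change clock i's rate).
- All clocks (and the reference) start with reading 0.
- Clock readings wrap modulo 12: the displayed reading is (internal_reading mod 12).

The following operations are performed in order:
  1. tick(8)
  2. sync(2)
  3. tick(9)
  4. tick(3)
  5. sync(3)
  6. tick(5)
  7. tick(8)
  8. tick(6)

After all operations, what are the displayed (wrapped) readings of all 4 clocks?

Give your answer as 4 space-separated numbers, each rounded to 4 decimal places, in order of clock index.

After op 1 tick(8): ref=8.0000 raw=[12.0000 16.0000 6.4000 9.6000]
After op 2 sync(2): ref=8.0000 raw=[12.0000 16.0000 8.0000 9.6000]
After op 3 tick(9): ref=17.0000 raw=[25.5000 34.0000 15.2000 20.4000]
After op 4 tick(3): ref=20.0000 raw=[30.0000 40.0000 17.6000 24.0000]
After op 5 sync(3): ref=20.0000 raw=[30.0000 40.0000 17.6000 20.0000]
After op 6 tick(5): ref=25.0000 raw=[37.5000 50.0000 21.6000 26.0000]
After op 7 tick(8): ref=33.0000 raw=[49.5000 66.0000 28.0000 35.6000]
After op 8 tick(6): ref=39.0000 raw=[58.5000 78.0000 32.8000 42.8000]
Wrap final raw readings (mod 12): 58.5000 mod 12 = 10.5000; 78.0000 mod 12 = 6.0000; 32.8000 mod 12 = 8.8000; 42.8000 mod 12 = 6.8000

Answer: 10.5000 6.0000 8.8000 6.8000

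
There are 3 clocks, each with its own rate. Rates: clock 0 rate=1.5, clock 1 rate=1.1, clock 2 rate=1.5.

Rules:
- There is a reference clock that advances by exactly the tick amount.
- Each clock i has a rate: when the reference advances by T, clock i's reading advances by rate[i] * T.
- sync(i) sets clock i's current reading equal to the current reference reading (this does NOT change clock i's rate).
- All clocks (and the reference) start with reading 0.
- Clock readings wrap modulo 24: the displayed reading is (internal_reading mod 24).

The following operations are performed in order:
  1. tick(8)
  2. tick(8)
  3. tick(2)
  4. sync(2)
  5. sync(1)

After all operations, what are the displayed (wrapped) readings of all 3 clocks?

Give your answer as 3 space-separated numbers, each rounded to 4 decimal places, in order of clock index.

Answer: 3.0000 18.0000 18.0000

Derivation:
After op 1 tick(8): ref=8.0000 raw=[12.0000 8.8000 12.0000]
After op 2 tick(8): ref=16.0000 raw=[24.0000 17.6000 24.0000]
After op 3 tick(2): ref=18.0000 raw=[27.0000 19.8000 27.0000]
After op 4 sync(2): ref=18.0000 raw=[27.0000 19.8000 18.0000]
After op 5 sync(1): ref=18.0000 raw=[27.0000 18.0000 18.0000]
Wrap final raw readings (mod 24): 27.0000 mod 24 = 3.0000; 18.0000 mod 24 = 18.0000; 18.0000 mod 24 = 18.0000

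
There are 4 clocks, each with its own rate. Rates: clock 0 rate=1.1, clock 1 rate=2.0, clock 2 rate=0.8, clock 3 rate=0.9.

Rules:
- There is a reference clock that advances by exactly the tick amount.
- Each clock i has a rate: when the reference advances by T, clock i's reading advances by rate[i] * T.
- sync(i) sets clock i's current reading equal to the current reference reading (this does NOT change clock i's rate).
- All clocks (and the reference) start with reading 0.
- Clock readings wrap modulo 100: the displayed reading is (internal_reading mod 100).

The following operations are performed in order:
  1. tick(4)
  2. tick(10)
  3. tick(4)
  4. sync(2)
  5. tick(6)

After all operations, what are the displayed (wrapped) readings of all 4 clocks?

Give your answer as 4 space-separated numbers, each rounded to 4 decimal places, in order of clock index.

Answer: 26.4000 48.0000 22.8000 21.6000

Derivation:
After op 1 tick(4): ref=4.0000 raw=[4.4000 8.0000 3.2000 3.6000]
After op 2 tick(10): ref=14.0000 raw=[15.4000 28.0000 11.2000 12.6000]
After op 3 tick(4): ref=18.0000 raw=[19.8000 36.0000 14.4000 16.2000]
After op 4 sync(2): ref=18.0000 raw=[19.8000 36.0000 18.0000 16.2000]
After op 5 tick(6): ref=24.0000 raw=[26.4000 48.0000 22.8000 21.6000]
Wrap final raw readings (mod 100): 26.4000 mod 100 = 26.4000; 48.0000 mod 100 = 48.0000; 22.8000 mod 100 = 22.8000; 21.6000 mod 100 = 21.6000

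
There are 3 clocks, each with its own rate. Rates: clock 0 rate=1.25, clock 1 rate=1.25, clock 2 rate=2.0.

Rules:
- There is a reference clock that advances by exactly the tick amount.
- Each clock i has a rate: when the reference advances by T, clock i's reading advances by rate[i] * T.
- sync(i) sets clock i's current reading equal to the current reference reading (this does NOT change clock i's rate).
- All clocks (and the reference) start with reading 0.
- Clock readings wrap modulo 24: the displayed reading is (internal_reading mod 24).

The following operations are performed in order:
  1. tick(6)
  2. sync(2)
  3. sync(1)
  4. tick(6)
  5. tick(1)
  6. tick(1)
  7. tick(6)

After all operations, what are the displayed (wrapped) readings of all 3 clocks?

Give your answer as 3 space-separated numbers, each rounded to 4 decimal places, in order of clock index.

Answer: 1.0000 23.5000 10.0000

Derivation:
After op 1 tick(6): ref=6.0000 raw=[7.5000 7.5000 12.0000]
After op 2 sync(2): ref=6.0000 raw=[7.5000 7.5000 6.0000]
After op 3 sync(1): ref=6.0000 raw=[7.5000 6.0000 6.0000]
After op 4 tick(6): ref=12.0000 raw=[15.0000 13.5000 18.0000]
After op 5 tick(1): ref=13.0000 raw=[16.2500 14.7500 20.0000]
After op 6 tick(1): ref=14.0000 raw=[17.5000 16.0000 22.0000]
After op 7 tick(6): ref=20.0000 raw=[25.0000 23.5000 34.0000]
Wrap final raw readings (mod 24): 25.0000 mod 24 = 1.0000; 23.5000 mod 24 = 23.5000; 34.0000 mod 24 = 10.0000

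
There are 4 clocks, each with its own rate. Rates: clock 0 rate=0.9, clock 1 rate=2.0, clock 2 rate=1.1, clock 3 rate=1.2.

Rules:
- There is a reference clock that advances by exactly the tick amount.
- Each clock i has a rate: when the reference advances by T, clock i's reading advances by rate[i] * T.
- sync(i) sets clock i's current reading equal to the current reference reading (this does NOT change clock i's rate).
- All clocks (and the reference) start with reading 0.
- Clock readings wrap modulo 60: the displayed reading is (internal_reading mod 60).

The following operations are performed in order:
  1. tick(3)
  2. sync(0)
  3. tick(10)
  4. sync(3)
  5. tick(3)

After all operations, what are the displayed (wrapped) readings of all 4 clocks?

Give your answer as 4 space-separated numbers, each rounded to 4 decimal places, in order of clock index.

After op 1 tick(3): ref=3.0000 raw=[2.7000 6.0000 3.3000 3.6000]
After op 2 sync(0): ref=3.0000 raw=[3.0000 6.0000 3.3000 3.6000]
After op 3 tick(10): ref=13.0000 raw=[12.0000 26.0000 14.3000 15.6000]
After op 4 sync(3): ref=13.0000 raw=[12.0000 26.0000 14.3000 13.0000]
After op 5 tick(3): ref=16.0000 raw=[14.7000 32.0000 17.6000 16.6000]
Wrap final raw readings (mod 60): 14.7000 mod 60 = 14.7000; 32.0000 mod 60 = 32.0000; 17.6000 mod 60 = 17.6000; 16.6000 mod 60 = 16.6000

Answer: 14.7000 32.0000 17.6000 16.6000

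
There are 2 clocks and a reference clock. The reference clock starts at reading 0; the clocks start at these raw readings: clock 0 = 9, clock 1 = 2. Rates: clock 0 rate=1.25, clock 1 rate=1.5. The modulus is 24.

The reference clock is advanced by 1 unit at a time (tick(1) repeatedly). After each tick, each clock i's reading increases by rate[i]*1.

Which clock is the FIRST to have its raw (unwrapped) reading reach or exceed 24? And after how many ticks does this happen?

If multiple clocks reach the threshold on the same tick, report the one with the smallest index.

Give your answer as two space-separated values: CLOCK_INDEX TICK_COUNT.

Answer: 0 12

Derivation:
clock 0: start=9, rate=1.25, needs 24-9 = 15; ticks = ceil(15/1.25) = ceil(12.0000) = 12; reading at tick 12 = 9 + 1.25*12 = 24.0000
clock 1: start=2, rate=1.5, needs 24-2 = 22; ticks = ceil(22/1.5) = ceil(14.6667) = 15; reading at tick 15 = 2 + 1.5*15 = 24.5000
Minimum tick count = 12; winners = [0]; smallest index = 0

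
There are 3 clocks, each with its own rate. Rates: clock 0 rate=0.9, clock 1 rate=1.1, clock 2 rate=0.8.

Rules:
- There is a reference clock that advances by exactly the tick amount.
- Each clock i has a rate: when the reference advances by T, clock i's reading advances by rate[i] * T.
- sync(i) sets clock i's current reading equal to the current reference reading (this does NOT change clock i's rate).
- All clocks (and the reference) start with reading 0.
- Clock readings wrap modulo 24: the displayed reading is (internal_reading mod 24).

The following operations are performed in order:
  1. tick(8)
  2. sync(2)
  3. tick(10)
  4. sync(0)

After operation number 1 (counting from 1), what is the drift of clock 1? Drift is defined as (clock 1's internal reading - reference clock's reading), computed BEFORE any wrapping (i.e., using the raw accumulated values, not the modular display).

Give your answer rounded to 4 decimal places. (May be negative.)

Answer: 0.8000

Derivation:
After op 1 tick(8): ref=8.0000 raw=[7.2000 8.8000 6.4000]
Drift of clock 1 after op 1: 8.8000 - 8.0000 = 0.8000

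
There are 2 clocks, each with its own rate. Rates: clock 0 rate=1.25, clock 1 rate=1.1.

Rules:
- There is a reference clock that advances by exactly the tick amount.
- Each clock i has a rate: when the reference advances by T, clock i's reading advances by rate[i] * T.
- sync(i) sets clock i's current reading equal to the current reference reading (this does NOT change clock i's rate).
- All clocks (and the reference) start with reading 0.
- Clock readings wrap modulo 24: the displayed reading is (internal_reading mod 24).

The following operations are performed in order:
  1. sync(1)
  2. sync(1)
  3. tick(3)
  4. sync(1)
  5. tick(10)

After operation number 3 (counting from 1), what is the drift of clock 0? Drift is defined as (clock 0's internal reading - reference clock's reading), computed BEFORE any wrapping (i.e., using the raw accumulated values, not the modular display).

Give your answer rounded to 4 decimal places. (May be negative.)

After op 1 sync(1): ref=0.0000 raw=[0.0000 0.0000]
After op 2 sync(1): ref=0.0000 raw=[0.0000 0.0000]
After op 3 tick(3): ref=3.0000 raw=[3.7500 3.3000]
Drift of clock 0 after op 3: 3.7500 - 3.0000 = 0.7500

Answer: 0.7500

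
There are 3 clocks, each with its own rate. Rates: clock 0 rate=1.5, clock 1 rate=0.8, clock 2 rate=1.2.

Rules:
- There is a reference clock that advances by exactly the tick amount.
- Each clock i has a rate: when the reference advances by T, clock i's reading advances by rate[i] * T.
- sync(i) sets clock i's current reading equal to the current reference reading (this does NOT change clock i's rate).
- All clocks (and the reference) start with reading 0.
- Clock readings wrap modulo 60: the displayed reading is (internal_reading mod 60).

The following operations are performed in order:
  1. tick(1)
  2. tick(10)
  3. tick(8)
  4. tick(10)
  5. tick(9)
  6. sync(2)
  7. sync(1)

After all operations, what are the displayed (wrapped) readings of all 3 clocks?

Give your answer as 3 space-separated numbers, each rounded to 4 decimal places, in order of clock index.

Answer: 57.0000 38.0000 38.0000

Derivation:
After op 1 tick(1): ref=1.0000 raw=[1.5000 0.8000 1.2000]
After op 2 tick(10): ref=11.0000 raw=[16.5000 8.8000 13.2000]
After op 3 tick(8): ref=19.0000 raw=[28.5000 15.2000 22.8000]
After op 4 tick(10): ref=29.0000 raw=[43.5000 23.2000 34.8000]
After op 5 tick(9): ref=38.0000 raw=[57.0000 30.4000 45.6000]
After op 6 sync(2): ref=38.0000 raw=[57.0000 30.4000 38.0000]
After op 7 sync(1): ref=38.0000 raw=[57.0000 38.0000 38.0000]
Wrap final raw readings (mod 60): 57.0000 mod 60 = 57.0000; 38.0000 mod 60 = 38.0000; 38.0000 mod 60 = 38.0000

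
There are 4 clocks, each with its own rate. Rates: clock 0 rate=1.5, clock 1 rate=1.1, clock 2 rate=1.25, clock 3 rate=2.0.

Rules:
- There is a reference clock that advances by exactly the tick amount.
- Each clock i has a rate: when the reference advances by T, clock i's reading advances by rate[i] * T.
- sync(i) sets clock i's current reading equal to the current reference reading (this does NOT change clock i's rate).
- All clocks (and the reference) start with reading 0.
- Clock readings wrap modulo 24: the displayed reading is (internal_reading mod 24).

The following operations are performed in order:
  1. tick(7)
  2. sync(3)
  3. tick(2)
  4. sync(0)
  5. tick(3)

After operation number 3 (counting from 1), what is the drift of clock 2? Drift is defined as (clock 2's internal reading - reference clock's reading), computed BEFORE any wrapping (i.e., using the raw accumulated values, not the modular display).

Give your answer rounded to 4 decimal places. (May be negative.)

After op 1 tick(7): ref=7.0000 raw=[10.5000 7.7000 8.7500 14.0000]
After op 2 sync(3): ref=7.0000 raw=[10.5000 7.7000 8.7500 7.0000]
After op 3 tick(2): ref=9.0000 raw=[13.5000 9.9000 11.2500 11.0000]
Drift of clock 2 after op 3: 11.2500 - 9.0000 = 2.2500

Answer: 2.2500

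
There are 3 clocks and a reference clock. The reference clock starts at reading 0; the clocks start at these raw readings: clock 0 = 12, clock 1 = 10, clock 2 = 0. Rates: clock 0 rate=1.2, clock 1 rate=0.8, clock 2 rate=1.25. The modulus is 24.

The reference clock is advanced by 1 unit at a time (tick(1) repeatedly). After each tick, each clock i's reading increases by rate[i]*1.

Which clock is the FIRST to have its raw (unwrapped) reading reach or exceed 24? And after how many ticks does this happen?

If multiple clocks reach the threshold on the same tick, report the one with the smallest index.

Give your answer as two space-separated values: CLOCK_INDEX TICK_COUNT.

Answer: 0 10

Derivation:
clock 0: start=12, rate=1.2, needs 24-12 = 12; ticks = ceil(12/1.2) = ceil(10.0000) = 10; reading at tick 10 = 12 + 1.2*10 = 24.0000
clock 1: start=10, rate=0.8, needs 24-10 = 14; ticks = ceil(14/0.8) = ceil(17.5000) = 18; reading at tick 18 = 10 + 0.8*18 = 24.4000
clock 2: start=0, rate=1.25, needs 24-0 = 24; ticks = ceil(24/1.25) = ceil(19.2000) = 20; reading at tick 20 = 0 + 1.25*20 = 25.0000
Minimum tick count = 10; winners = [0]; smallest index = 0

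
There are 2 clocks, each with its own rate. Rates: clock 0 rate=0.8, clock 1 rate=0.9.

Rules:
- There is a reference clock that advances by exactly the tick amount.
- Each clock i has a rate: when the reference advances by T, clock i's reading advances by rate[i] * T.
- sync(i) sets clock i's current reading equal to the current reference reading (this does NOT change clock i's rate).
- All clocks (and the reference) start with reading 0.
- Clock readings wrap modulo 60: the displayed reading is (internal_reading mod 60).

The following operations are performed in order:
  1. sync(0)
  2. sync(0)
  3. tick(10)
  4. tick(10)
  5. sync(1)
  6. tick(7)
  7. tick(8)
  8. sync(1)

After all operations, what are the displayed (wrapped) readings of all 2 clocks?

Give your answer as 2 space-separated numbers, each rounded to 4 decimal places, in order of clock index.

Answer: 28.0000 35.0000

Derivation:
After op 1 sync(0): ref=0.0000 raw=[0.0000 0.0000]
After op 2 sync(0): ref=0.0000 raw=[0.0000 0.0000]
After op 3 tick(10): ref=10.0000 raw=[8.0000 9.0000]
After op 4 tick(10): ref=20.0000 raw=[16.0000 18.0000]
After op 5 sync(1): ref=20.0000 raw=[16.0000 20.0000]
After op 6 tick(7): ref=27.0000 raw=[21.6000 26.3000]
After op 7 tick(8): ref=35.0000 raw=[28.0000 33.5000]
After op 8 sync(1): ref=35.0000 raw=[28.0000 35.0000]
Wrap final raw readings (mod 60): 28.0000 mod 60 = 28.0000; 35.0000 mod 60 = 35.0000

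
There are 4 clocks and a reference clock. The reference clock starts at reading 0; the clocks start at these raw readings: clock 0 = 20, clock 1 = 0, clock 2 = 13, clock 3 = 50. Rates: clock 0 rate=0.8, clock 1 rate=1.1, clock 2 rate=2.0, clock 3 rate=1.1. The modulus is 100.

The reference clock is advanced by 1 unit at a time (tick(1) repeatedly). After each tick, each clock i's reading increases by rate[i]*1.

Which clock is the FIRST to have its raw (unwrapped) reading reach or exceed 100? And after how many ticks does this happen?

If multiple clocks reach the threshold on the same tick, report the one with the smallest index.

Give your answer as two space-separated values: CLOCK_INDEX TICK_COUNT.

Answer: 2 44

Derivation:
clock 0: start=20, rate=0.8, needs 100-20 = 80; ticks = ceil(80/0.8) = ceil(100.0000) = 100; reading at tick 100 = 20 + 0.8*100 = 100.0000
clock 1: start=0, rate=1.1, needs 100-0 = 100; ticks = ceil(100/1.1) = ceil(90.9091) = 91; reading at tick 91 = 0 + 1.1*91 = 100.1000
clock 2: start=13, rate=2.0, needs 100-13 = 87; ticks = ceil(87/2.0) = ceil(43.5000) = 44; reading at tick 44 = 13 + 2.0*44 = 101.0000
clock 3: start=50, rate=1.1, needs 100-50 = 50; ticks = ceil(50/1.1) = ceil(45.4545) = 46; reading at tick 46 = 50 + 1.1*46 = 100.6000
Minimum tick count = 44; winners = [2]; smallest index = 2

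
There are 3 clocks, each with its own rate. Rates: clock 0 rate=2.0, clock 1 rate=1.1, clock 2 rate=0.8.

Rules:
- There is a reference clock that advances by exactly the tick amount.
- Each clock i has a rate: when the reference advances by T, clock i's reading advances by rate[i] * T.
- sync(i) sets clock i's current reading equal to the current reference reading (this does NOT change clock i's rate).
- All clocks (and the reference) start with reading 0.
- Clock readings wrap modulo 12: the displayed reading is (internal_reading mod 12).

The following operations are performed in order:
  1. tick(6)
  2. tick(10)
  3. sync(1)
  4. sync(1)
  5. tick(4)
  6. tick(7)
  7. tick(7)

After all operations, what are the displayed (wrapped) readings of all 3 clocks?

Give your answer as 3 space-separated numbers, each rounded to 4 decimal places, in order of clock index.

Answer: 8.0000 11.8000 3.2000

Derivation:
After op 1 tick(6): ref=6.0000 raw=[12.0000 6.6000 4.8000]
After op 2 tick(10): ref=16.0000 raw=[32.0000 17.6000 12.8000]
After op 3 sync(1): ref=16.0000 raw=[32.0000 16.0000 12.8000]
After op 4 sync(1): ref=16.0000 raw=[32.0000 16.0000 12.8000]
After op 5 tick(4): ref=20.0000 raw=[40.0000 20.4000 16.0000]
After op 6 tick(7): ref=27.0000 raw=[54.0000 28.1000 21.6000]
After op 7 tick(7): ref=34.0000 raw=[68.0000 35.8000 27.2000]
Wrap final raw readings (mod 12): 68.0000 mod 12 = 8.0000; 35.8000 mod 12 = 11.8000; 27.2000 mod 12 = 3.2000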